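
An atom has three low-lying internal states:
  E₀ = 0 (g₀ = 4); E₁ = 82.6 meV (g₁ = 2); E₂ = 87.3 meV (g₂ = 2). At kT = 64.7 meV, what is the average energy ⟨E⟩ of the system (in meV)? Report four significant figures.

18.00 meV

Eᵢ/kT = 0, 1.27666, 1.34930.
Z = Σ gᵢe^(−Eᵢ/kT) = 4·e^(−0) + 2·e^(−1.27666) + 2·e^(−1.34930) = 4.00000 + 0.557935 + 0.518844 = 5.07678.
⟨E⟩ = Σ Eᵢ gᵢe^(−Eᵢ/kT) / Z = (0·4.00000 + 82.6·0.557935 + 87.3·0.518844) / 5.07678 = 18.00 meV.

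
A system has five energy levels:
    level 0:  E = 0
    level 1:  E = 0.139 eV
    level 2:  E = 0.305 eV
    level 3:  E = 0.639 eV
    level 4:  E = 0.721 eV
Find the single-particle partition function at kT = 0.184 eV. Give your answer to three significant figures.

Z = 1.71

Eᵢ/kT = 0, 0.75543, 1.6576, 3.4728, 3.9185.
Z = Σ e^(−Eᵢ/kT) = e^(−0) + e^(−0.75543) + e^(−1.6576) + e^(−3.4728) + e^(−3.9185) = 1.0000 + 0.46981 + 0.19060 + 0.031030 + 0.019871 = 1.7113.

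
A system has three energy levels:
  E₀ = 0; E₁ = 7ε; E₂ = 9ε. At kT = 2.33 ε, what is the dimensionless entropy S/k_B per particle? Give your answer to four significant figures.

0.2831

Eᵢ/kT = 0, 3.00429, 3.86266.
Z = Σ e^(−Eᵢ/kT) = e^(−0) + e^(−3.00429) + e^(−3.86266) = 1.00000 + 0.0495739 + 0.0210120 = 1.07059.
⟨E⟩ = Σ EᵢPᵢ = 0.500776 ε.
S/k_B = ln Z + ⟨E⟩/kT = ln(1.07059) + 0.500776/2.33 = 0.0682099 + 0.214925 = 0.2831.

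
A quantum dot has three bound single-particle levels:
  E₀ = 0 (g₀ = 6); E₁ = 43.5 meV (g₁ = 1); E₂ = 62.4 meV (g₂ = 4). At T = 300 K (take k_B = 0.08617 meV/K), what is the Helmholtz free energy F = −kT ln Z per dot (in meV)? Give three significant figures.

k_BT = 0.08617 × 300 K = 25.851 meV.
Eᵢ/kT = 0, 1.6827, 2.4138.
Z = Σ gᵢe^(−Eᵢ/kT) = 6·e^(−0) + 1·e^(−1.6827) + 4·e^(−2.4138) = 6.0000 + 0.18587 + 0.35790 = 6.5438.
F = −kT ln Z = −25.851 × ln(6.5438) = −25.851 × 1.8785 = -48.6 meV.

-48.6 meV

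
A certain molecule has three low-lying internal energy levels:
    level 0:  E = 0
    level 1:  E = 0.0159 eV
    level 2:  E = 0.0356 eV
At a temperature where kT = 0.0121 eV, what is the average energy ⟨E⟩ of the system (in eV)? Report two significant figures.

Eᵢ/kT = 0, 1.314, 2.942.
Z = Σ e^(−Eᵢ/kT) = e^(−0) + e^(−1.314) + e^(−2.942) = 1.000 + 0.2687 + 0.05276 = 1.321.
⟨E⟩ = Σ Eᵢ e^(−Eᵢ/kT) / Z = (0·1.000 + 0.0159·0.2687 + 0.0356·0.05276) / 1.321 = 0.0047 eV.

0.0047 eV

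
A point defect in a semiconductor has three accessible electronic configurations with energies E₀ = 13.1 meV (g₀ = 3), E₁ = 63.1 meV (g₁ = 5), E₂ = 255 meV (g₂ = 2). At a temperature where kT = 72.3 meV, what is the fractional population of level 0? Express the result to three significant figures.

Eᵢ/kT = 0.18119, 0.87275, 3.5270.
Z = Σ gᵢe^(−Eᵢ/kT) = 3·e^(−0.18119) + 5·e^(−0.87275) + 2·e^(−3.5270) = 2.5028 + 2.0890 + 0.058786 = 4.6506.
P₀ = g₀ e^(−E₀/kT) / Z = 2.5028/4.6506 = 0.538.

0.538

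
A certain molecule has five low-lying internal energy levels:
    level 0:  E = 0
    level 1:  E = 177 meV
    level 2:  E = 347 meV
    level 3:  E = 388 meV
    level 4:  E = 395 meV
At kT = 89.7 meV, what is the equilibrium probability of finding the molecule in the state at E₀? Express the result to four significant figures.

Eᵢ/kT = 0, 1.97324, 3.86845, 4.32553, 4.40357.
Z = Σ e^(−Eᵢ/kT) = e^(−0) + e^(−1.97324) + e^(−3.86845) + e^(−4.32553) + e^(−4.40357) = 1.00000 + 0.139006 + 0.0208907 + 0.0132265 + 0.0122336 = 1.18536.
P₀ = e^(−E₀/kT) / Z = 1.00000/1.18536 = 0.8436.

0.8436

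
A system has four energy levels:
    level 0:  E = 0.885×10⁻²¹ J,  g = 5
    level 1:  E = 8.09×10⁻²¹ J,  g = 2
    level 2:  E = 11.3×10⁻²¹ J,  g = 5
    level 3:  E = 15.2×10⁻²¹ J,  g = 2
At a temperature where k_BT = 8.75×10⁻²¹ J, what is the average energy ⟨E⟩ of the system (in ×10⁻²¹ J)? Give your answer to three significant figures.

Eᵢ/kT = 0.10114, 0.92457, 1.2914, 1.7371.
Z = Σ gᵢe^(−Eᵢ/kT) = 5·e^(−0.10114) + 2·e^(−0.92457) + 5·e^(−1.2914) + 2·e^(−1.7371) = 4.5190 + 0.79340 + 1.3744 + 0.35206 = 7.0389.
⟨E⟩ = Σ Eᵢ gᵢe^(−Eᵢ/kT) / Z = (0.885·4.5190 + 8.09·0.79340 + 11.3·1.3744 + 15.2·0.35206) / 7.0389 = 4.45 ×10⁻²¹ J.

4.45 ×10⁻²¹ J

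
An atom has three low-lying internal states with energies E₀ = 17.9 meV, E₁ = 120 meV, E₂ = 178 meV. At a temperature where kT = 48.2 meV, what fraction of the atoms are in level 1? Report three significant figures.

0.104

Eᵢ/kT = 0.37137, 2.4896, 3.6929.
Z = Σ e^(−Eᵢ/kT) = e^(−0.37137) + e^(−2.4896) + e^(−3.6929) = 0.68979 + 0.082943 + 0.024900 = 0.79763.
P₁ = e^(−E₁/kT) / Z = 0.082943/0.79763 = 0.104.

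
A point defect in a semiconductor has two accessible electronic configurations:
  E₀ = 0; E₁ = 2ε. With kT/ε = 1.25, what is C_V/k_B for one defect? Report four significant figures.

0.3578

Eᵢ/kT = 0, 1.60000.
Z = Σ e^(−Eᵢ/kT) = e^(−0) + e^(−1.60000) = 1.00000 + 0.201897 = 1.20190.
⟨E⟩ = 0.335963 ε, ⟨E²⟩ = 0.671926 ε².
C_V/k_B = (⟨E²⟩ − ⟨E⟩²)/(kT)² = (0.671926 − 0.112871)/1.56250 = 0.3578.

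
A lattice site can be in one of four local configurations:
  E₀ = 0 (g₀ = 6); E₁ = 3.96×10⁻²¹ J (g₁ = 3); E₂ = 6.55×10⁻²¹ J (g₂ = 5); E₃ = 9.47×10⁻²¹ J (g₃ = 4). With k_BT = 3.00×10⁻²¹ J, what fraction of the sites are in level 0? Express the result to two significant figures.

Eᵢ/kT = 0, 1.320, 2.183, 3.157.
Z = Σ gᵢe^(−Eᵢ/kT) = 6·e^(−0) + 3·e^(−1.320) + 5·e^(−2.183) + 4·e^(−3.157) = 6.000 + 0.8014 + 0.5635 + 0.1702 = 7.535.
P₀ = g₀ e^(−E₀/kT) / Z = 6.000/7.535 = 0.80.

0.80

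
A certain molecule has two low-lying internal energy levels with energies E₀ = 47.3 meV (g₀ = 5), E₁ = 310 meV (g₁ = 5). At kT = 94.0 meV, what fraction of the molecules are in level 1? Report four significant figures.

0.05761

Eᵢ/kT = 0.503191, 3.29787.
Z = Σ gᵢe^(−Eᵢ/kT) = 5·e^(−0.503191) + 5·e^(−3.29787) = 3.02299 + 0.184809 = 3.20780.
P₁ = g₁ e^(−E₁/kT) / Z = 0.184809/3.20780 = 0.05761.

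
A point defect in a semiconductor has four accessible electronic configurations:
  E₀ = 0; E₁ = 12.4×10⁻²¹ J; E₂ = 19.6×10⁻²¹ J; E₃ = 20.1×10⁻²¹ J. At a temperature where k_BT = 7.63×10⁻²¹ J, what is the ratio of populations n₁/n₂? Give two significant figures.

n₁/n₂ = exp[−(E₁−E₂)/kT] = exp(−(-7.2 ×10⁻²¹ J)/(7.63 ×10⁻²¹ J)) = exp(0.9436) = 2.6.

2.6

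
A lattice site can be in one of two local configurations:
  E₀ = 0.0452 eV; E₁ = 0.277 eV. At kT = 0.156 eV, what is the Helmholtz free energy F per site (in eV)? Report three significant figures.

Eᵢ/kT = 0.28974, 1.7756.
Z = Σ e^(−Eᵢ/kT) = e^(−0.28974) + e^(−1.7756) = 0.74846 + 0.16938 = 0.91784.
F = −kT ln Z = −0.156 × ln(0.91784) = −0.156 × -0.085732 = 0.0134 eV.

0.0134 eV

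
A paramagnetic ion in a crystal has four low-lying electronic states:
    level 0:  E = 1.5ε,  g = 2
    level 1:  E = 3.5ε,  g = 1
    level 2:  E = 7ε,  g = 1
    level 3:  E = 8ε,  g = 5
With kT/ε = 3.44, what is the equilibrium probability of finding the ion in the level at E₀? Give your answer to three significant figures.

0.569

Eᵢ/kT = 0.43605, 1.0174, 2.0349, 2.3256.
Z = Σ gᵢe^(−Eᵢ/kT) = 2·e^(−0.43605) + 1·e^(−1.0174) + 1·e^(−2.0349) + 5·e^(−2.3256) = 1.2932 + 0.36153 + 0.13069 + 0.48862 = 2.2740.
P₀ = g₀ e^(−E₀/kT) / Z = 1.2932/2.2740 = 0.569.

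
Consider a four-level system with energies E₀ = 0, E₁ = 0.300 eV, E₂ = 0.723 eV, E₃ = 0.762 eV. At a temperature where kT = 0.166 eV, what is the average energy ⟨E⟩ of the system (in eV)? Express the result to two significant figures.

Eᵢ/kT = 0, 1.807, 4.355, 4.590.
Z = Σ e^(−Eᵢ/kT) = e^(−0) + e^(−1.807) + e^(−4.355) + e^(−4.590) = 1.000 + 0.1641 + 0.01284 + 0.01015 = 1.187.
⟨E⟩ = Σ Eᵢ e^(−Eᵢ/kT) / Z = (0·1.000 + 0.300·0.1641 + 0.723·0.01284 + 0.762·0.01015) / 1.187 = 0.056 eV.

0.056 eV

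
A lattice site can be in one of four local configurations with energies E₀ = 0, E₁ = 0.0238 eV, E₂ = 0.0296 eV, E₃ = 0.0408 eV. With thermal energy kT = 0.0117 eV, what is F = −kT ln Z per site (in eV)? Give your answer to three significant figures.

Eᵢ/kT = 0, 2.0342, 2.5299, 3.4872.
Z = Σ e^(−Eᵢ/kT) = e^(−0) + e^(−2.0342) + e^(−2.5299) + e^(−3.4872) = 1.0000 + 0.13079 + 0.079667 + 0.030586 = 1.2410.
F = −kT ln Z = −0.0117 × ln(1.2410) = −0.0117 × 0.21592 = -0.00253 eV.

-0.00253 eV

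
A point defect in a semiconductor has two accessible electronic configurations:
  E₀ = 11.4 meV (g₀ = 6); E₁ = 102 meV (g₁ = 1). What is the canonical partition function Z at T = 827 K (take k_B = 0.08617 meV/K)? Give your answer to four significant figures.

k_BT = 0.08617 × 827 K = 71.2626 meV.
Eᵢ/kT = 0.159972, 1.43133.
Z = Σ gᵢe^(−Eᵢ/kT) = 6·e^(−0.159972) + 1·e^(−1.43133) = 5.11301 + 0.238991 = 5.35200.

Z = 5.352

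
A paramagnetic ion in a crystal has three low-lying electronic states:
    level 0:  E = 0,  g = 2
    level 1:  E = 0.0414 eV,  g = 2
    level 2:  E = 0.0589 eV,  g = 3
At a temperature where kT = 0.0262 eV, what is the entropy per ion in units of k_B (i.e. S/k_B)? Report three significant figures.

Eᵢ/kT = 0, 1.5802, 2.2481.
Z = Σ gᵢe^(−Eᵢ/kT) = 2·e^(−0) + 2·e^(−1.5802) + 3·e^(−2.2481) = 2.0000 + 0.41187 + 0.31680 = 2.7287.
⟨E⟩ = Σ EᵢPᵢ = 0.013087 eV.
S/k_B = ln Z + ⟨E⟩/kT = ln(2.7287) + 0.013087/0.0262 = 1.0038 + 0.49950 = 1.50.

1.50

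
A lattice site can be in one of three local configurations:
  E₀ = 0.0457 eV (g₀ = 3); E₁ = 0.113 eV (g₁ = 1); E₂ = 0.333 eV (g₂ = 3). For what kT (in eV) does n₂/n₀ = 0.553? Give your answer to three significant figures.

0.485 eV

n₂/n₀ = (g₂/g₀) exp[−(E₂−E₀)/kT] = 0.553.
⇒ (E₂−E₀)/kT = ln((3/3)/0.553) = ln(1.8083) = 0.59239.
kT = 0.2873 eV / 0.59239 = 0.485 eV.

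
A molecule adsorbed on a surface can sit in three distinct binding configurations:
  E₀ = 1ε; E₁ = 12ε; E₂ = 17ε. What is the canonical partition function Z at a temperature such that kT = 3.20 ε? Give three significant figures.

Z = 0.760

Eᵢ/kT = 0.31250, 3.7500, 5.3125.
Z = Σ e^(−Eᵢ/kT) = e^(−0.31250) + e^(−3.7500) + e^(−5.3125) = 0.73162 + 0.023518 + 0.0049296 = 0.76007.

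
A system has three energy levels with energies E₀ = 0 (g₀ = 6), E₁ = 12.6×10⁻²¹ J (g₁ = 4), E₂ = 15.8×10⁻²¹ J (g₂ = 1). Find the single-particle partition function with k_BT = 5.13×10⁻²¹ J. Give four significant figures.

Z = 6.389

Eᵢ/kT = 0, 2.45614, 3.07992.
Z = Σ gᵢe^(−Eᵢ/kT) = 6·e^(−0) + 4·e^(−2.45614) + 1·e^(−3.07992) = 6.00000 + 0.343061 + 0.0459629 = 6.38902.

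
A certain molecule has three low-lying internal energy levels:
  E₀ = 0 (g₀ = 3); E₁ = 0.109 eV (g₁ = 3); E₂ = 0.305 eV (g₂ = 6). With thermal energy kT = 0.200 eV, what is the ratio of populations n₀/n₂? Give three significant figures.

n₀/n₂ = (g₀/g₂) exp[−(E₀−E₂)/kT] = (3/6) × exp(−(-0.305 eV)/(0.200 eV)) = (3/6) × exp(1.5250) = 2.30.

2.30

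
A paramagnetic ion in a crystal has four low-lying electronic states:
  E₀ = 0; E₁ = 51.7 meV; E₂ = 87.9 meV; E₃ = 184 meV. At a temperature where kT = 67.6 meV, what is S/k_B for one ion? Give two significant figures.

Eᵢ/kT = 0, 0.7648, 1.300, 2.722.
Z = Σ e^(−Eᵢ/kT) = e^(−0) + e^(−0.7648) + e^(−1.300) + e^(−2.722) = 1.000 + 0.4654 + 0.2725 + 0.06574 = 1.804.
⟨E⟩ = Σ EᵢPᵢ = 33.32 meV.
S/k_B = ln Z + ⟨E⟩/kT = ln(1.804) + 33.32/67.6 = 0.5900 + 0.4929 = 1.1.

1.1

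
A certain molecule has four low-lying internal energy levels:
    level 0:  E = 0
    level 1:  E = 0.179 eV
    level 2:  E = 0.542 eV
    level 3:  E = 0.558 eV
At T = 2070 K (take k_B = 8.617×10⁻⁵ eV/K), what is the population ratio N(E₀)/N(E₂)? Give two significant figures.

k_BT = 8.617×10⁻⁵ × 2070 K = 0.1784 eV.
n₀/n₂ = exp[−(E₀−E₂)/kT] = exp(−(-0.542 eV)/(0.1784 eV)) = exp(3.038) = 21.

21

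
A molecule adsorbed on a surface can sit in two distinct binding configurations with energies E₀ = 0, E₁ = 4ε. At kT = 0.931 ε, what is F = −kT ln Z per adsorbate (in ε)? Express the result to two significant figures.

Eᵢ/kT = 0, 4.296.
Z = Σ e^(−Eᵢ/kT) = e^(−0) + e^(−4.296) = 1.000 + 0.01362 = 1.014.
F = −kT ln Z = −0.931 × ln(1.014) = −0.931 × 0.01390 = -0.013 ε.

-0.013 ε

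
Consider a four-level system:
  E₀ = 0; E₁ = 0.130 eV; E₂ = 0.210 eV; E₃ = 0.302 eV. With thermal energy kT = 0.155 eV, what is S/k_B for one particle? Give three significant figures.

1.15

Eᵢ/kT = 0, 0.83871, 1.3548, 1.9484.
Z = Σ e^(−Eᵢ/kT) = e^(−0) + e^(−0.83871) + e^(−1.3548) + e^(−1.9484) = 1.0000 + 0.43227 + 0.25800 + 0.14250 = 1.8328.
⟨E⟩ = Σ EᵢPᵢ = 0.083703 eV.
S/k_B = ln Z + ⟨E⟩/kT = ln(1.8328) + 0.083703/0.155 = 0.60584 + 0.54002 = 1.15.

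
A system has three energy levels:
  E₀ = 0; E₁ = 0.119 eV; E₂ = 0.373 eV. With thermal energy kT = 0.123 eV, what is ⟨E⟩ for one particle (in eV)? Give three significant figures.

Eᵢ/kT = 0, 0.96748, 3.0325.
Z = Σ e^(−Eᵢ/kT) = e^(−0) + e^(−0.96748) + e^(−3.0325) = 1.0000 + 0.38004 + 0.048195 = 1.4282.
⟨E⟩ = Σ Eᵢ e^(−Eᵢ/kT) / Z = (0·1.0000 + 0.119·0.38004 + 0.373·0.048195) / 1.4282 = 0.0443 eV.

0.0443 eV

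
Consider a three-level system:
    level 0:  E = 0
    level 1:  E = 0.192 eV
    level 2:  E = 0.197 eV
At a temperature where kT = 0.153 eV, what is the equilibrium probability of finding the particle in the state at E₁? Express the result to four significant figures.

Eᵢ/kT = 0, 1.25490, 1.28758.
Z = Σ e^(−Eᵢ/kT) = e^(−0) + e^(−1.25490) + e^(−1.28758) = 1.00000 + 0.285104 + 0.275938 = 1.56104.
P₁ = e^(−E₁/kT) / Z = 0.285104/1.56104 = 0.1826.

0.1826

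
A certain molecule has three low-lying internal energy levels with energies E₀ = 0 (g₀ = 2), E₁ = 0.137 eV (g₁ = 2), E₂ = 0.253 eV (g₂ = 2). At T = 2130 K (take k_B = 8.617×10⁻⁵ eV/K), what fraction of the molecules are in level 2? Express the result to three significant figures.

0.146

k_BT = 8.617×10⁻⁵ × 2130 K = 0.18354 eV.
Eᵢ/kT = 0, 0.74643, 1.3784.
Z = Σ gᵢe^(−Eᵢ/kT) = 2·e^(−0) + 2·e^(−0.74643) + 2·e^(−1.3784) = 2.0000 + 0.94811 + 0.50396 = 3.4521.
P₂ = g₂ e^(−E₂/kT) / Z = 0.50396/3.4521 = 0.146.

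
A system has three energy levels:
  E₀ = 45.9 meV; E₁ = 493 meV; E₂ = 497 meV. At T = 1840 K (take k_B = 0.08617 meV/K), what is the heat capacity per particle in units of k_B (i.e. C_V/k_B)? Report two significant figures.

0.76

k_BT = 0.08617 × 1840 K = 158.6 meV.
Eᵢ/kT = 0.2894, 3.108, 3.134.
Z = Σ e^(−Eᵢ/kT) = e^(−0.2894) + e^(−3.108) + e^(−3.134) = 0.7487 + 0.04469 + 0.04354 = 0.8369.
⟨E⟩ = 93.25 meV, ⟨E²⟩ = 27710 meV².
C_V/k_B = (⟨E²⟩ − ⟨E⟩²)/(kT)² = (27710 − 8696)/25150 = 0.76.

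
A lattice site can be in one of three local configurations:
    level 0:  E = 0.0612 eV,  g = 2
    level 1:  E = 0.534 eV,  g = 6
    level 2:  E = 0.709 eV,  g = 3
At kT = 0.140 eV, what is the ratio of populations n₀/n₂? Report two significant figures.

68

n₀/n₂ = (g₀/g₂) exp[−(E₀−E₂)/kT] = (2/3) × exp(−(-0.6478 eV)/(0.140 eV)) = (2/3) × exp(4.627) = 68.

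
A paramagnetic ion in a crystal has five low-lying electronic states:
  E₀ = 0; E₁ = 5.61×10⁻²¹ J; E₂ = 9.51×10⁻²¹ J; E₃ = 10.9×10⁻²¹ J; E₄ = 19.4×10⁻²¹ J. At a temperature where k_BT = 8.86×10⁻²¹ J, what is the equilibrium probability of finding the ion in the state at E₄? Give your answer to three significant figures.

Eᵢ/kT = 0, 0.63318, 1.0734, 1.2302, 2.1896.
Z = Σ e^(−Eᵢ/kT) = e^(−0) + e^(−0.63318) + e^(−1.0734) + e^(−1.2302) + e^(−2.1896) = 1.0000 + 0.53090 + 0.34184 + 0.29223 + 0.11196 = 2.2769.
P₄ = e^(−E₄/kT) / Z = 0.11196/2.2769 = 0.0492.

0.0492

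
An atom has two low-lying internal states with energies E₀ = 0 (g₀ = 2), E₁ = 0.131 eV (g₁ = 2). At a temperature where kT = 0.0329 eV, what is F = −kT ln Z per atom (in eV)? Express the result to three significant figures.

-0.0234 eV

Eᵢ/kT = 0, 3.9818.
Z = Σ gᵢe^(−Eᵢ/kT) = 2·e^(−0) + 2·e^(−3.9818) = 2.0000 + 0.037304 = 2.0373.
F = −kT ln Z = −0.0329 × ln(2.0373) = −0.0329 × 0.71163 = -0.0234 eV.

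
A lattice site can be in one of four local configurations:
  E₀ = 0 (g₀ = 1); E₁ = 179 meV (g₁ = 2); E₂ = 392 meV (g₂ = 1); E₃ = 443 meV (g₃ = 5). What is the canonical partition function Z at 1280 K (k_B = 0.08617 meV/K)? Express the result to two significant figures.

k_BT = 0.08617 × 1280 K = 110.3 meV.
Eᵢ/kT = 0, 1.623, 3.554, 4.016.
Z = Σ gᵢe^(−Eᵢ/kT) = 1·e^(−0) + 2·e^(−1.623) + 1·e^(−3.554) + 5·e^(−4.016) = 1.000 + 0.3946 + 0.02861 + 0.09012 = 1.513.

Z = 1.5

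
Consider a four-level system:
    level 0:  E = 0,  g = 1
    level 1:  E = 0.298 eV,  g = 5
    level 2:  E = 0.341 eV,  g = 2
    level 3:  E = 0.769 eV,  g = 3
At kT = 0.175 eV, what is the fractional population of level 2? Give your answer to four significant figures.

0.1276

Eᵢ/kT = 0, 1.70286, 1.94857, 4.39429.
Z = Σ gᵢe^(−Eᵢ/kT) = 1·e^(−0) + 5·e^(−1.70286) + 2·e^(−1.94857) + 3·e^(−4.39429) = 1.00000 + 0.910809 + 0.284955 + 0.0370429 = 2.23281.
P₂ = g₂ e^(−E₂/kT) / Z = 0.284955/2.23281 = 0.1276.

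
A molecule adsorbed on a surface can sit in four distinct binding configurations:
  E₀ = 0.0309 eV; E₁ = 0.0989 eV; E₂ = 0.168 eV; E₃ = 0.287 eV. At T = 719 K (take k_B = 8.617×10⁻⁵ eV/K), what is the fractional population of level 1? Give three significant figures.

0.229

k_BT = 8.617×10⁻⁵ × 719 K = 0.061956 eV.
Eᵢ/kT = 0.49874, 1.5963, 2.7116, 4.6323.
Z = Σ e^(−Eᵢ/kT) = e^(−0.49874) + e^(−1.5963) + e^(−2.7116) + e^(−4.6323) = 0.60730 + 0.20264 + 0.066430 + 0.0097323 = 0.88610.
P₁ = e^(−E₁/kT) / Z = 0.20264/0.88610 = 0.229.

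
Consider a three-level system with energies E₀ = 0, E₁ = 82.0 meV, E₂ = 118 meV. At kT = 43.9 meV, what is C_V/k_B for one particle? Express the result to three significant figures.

0.694

Eᵢ/kT = 0, 1.8679, 2.6879.
Z = Σ e^(−Eᵢ/kT) = e^(−0) + e^(−1.8679) + e^(−2.6879) = 1.0000 + 0.15445 + 0.068024 = 1.2225.
⟨E⟩ = 16.926 meV, ⟨E²⟩ = 1624.3 meV².
C_V/k_B = (⟨E²⟩ − ⟨E⟩²)/(kT)² = (1624.3 − 286.49)/1927.2 = 0.694.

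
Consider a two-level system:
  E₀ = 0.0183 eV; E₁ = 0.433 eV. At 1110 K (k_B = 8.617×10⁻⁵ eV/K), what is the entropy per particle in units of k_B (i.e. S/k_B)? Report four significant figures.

0.06904

k_BT = 8.617×10⁻⁵ × 1110 K = 0.0956487 eV.
Eᵢ/kT = 0.191325, 4.52698.
Z = Σ e^(−Eᵢ/kT) = e^(−0.191325) + e^(−4.52698) = 0.825864 + 0.0108133 = 0.836677.
⟨E⟩ = Σ EᵢPᵢ = 0.0236596 eV.
S/k_B = ln Z + ⟨E⟩/kT = ln(0.836677) + 0.0236596/0.0956487 = -0.178317 + 0.247359 = 0.06904.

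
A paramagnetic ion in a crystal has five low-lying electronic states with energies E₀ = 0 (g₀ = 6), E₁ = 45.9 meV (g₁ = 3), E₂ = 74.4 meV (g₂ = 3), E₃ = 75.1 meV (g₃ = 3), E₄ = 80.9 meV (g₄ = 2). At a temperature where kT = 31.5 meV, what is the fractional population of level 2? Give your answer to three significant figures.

Eᵢ/kT = 0, 1.4571, 2.3619, 2.3841, 2.5683.
Z = Σ gᵢe^(−Eᵢ/kT) = 6·e^(−0) + 3·e^(−1.4571) + 3·e^(−2.3619) + 3·e^(−2.3841) + 2·e^(−2.5683) = 6.0000 + 0.69873 + 0.28272 + 0.27652 + 0.15333 = 7.4113.
P₂ = g₂ e^(−E₂/kT) / Z = 0.28272/7.4113 = 0.0381.

0.0381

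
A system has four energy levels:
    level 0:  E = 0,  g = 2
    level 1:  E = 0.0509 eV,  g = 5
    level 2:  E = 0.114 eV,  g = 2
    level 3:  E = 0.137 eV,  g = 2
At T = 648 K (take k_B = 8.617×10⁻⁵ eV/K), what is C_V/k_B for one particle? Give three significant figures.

k_BT = 8.617×10⁻⁵ × 648 K = 0.055838 eV.
Eᵢ/kT = 0, 0.91157, 2.0416, 2.4535.
Z = Σ gᵢe^(−Eᵢ/kT) = 2·e^(−0) + 5·e^(−0.91157) + 2·e^(−2.0416) + 2·e^(−2.4535) = 2.0000 + 2.0095 + 0.25964 + 0.17198 = 4.4411.
⟨E⟩ = 0.035001 eV, ⟨E²⟩ = 0.0026589 eV².
C_V/k_B = (⟨E²⟩ − ⟨E⟩²)/(kT)² = (0.0026589 − 0.0012251)/0.0031179 = 0.460.

0.460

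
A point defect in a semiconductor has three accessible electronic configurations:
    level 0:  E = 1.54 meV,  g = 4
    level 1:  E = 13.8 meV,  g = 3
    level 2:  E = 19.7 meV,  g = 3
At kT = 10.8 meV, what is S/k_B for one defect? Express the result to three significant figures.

2.08

Eᵢ/kT = 0.14259, 1.2778, 1.8241.
Z = Σ gᵢe^(−Eᵢ/kT) = 4·e^(−0.14259) + 3·e^(−1.2778) + 3·e^(−1.8241) = 3.4684 + 0.83595 + 0.48409 = 4.7884.
⟨E⟩ = Σ EᵢPᵢ = 5.5163 meV.
S/k_B = ln Z + ⟨E⟩/kT = ln(4.7884) + 5.5163/10.8 = 1.5662 + 0.51077 = 2.08.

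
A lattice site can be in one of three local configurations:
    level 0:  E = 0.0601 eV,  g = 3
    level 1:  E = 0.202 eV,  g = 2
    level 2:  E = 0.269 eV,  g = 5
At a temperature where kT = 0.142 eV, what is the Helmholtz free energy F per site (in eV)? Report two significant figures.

Eᵢ/kT = 0.4232, 1.423, 1.894.
Z = Σ gᵢe^(−Eᵢ/kT) = 3·e^(−0.4232) + 2·e^(−1.423) + 5·e^(−1.894) = 1.965 + 0.4820 + 0.7523 = 3.199.
F = −kT ln Z = −0.142 × ln(3.199) = −0.142 × 1.163 = -0.17 eV.

-0.17 eV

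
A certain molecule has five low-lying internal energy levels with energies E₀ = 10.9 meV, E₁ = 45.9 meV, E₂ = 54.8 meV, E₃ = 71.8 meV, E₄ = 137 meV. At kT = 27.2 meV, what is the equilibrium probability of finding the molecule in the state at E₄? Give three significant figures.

0.00609

Eᵢ/kT = 0.40074, 1.6875, 2.0147, 2.6397, 5.0368.
Z = Σ e^(−Eᵢ/kT) = e^(−0.40074) + e^(−1.6875) + e^(−2.0147) + e^(−2.6397) + e^(−5.0368) = 0.66982 + 0.18498 + 0.13336 + 0.071383 + 0.0064945 = 1.0660.
P₄ = e^(−E₄/kT) / Z = 0.0064945/1.0660 = 0.00609.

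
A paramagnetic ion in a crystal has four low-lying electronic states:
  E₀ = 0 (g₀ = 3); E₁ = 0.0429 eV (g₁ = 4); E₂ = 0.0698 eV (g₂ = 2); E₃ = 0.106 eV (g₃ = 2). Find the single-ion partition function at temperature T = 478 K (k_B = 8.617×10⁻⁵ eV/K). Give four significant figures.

Z = 4.932

k_BT = 8.617×10⁻⁵ × 478 K = 0.0411893 eV.
Eᵢ/kT = 0, 1.04153, 1.69461, 2.57348.
Z = Σ gᵢe^(−Eᵢ/kT) = 3·e^(−0) + 4·e^(−1.04153) + 2·e^(−1.69461) + 2·e^(−2.57348) = 3.00000 + 1.41166 + 0.367342 + 0.152539 = 4.93154.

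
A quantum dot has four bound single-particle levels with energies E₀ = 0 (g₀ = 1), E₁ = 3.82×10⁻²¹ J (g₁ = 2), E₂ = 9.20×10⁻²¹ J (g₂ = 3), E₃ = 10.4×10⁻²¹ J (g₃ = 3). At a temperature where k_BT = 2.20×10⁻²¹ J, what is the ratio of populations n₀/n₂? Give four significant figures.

n₀/n₂ = (g₀/g₂) exp[−(E₀−E₂)/kT] = (1/3) × exp(−(-9.20 ×10⁻²¹ J)/(2.20 ×10⁻²¹ J)) = (1/3) × exp(4.18182) = 21.83.

21.83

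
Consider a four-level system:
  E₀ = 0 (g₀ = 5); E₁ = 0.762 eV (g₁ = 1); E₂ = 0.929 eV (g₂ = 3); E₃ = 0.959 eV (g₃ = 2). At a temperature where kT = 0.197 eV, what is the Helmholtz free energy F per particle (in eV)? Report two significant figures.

Eᵢ/kT = 0, 3.868, 4.716, 4.868.
Z = Σ gᵢe^(−Eᵢ/kT) = 5·e^(−0) + 1·e^(−3.868) + 3·e^(−4.716) + 2·e^(−4.868) = 5.000 + 0.02090 + 0.02685 + 0.01538 = 5.063.
F = −kT ln Z = −0.197 × ln(5.063) = −0.197 × 1.622 = -0.32 eV.

-0.32 eV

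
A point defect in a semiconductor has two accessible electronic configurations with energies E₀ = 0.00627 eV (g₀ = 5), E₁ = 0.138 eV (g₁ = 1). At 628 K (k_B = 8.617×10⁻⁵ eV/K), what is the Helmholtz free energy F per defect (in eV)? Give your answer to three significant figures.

k_BT = 8.617×10⁻⁵ × 628 K = 0.054115 eV.
Eᵢ/kT = 0.11586, 2.5501.
Z = Σ gᵢe^(−Eᵢ/kT) = 5·e^(−0.11586) + 1·e^(−2.5501) = 4.4530 + 0.078074 = 4.5311.
F = −kT ln Z = −0.054115 × ln(4.5311) = −0.054115 × 1.5110 = -0.0818 eV.

-0.0818 eV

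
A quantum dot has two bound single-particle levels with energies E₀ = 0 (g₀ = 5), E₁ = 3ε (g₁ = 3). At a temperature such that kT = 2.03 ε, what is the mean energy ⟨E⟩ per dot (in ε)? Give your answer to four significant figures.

Eᵢ/kT = 0, 1.47783.
Z = Σ gᵢe^(−Eᵢ/kT) = 5·e^(−0) + 3·e^(−1.47783) = 5.00000 + 0.684397 = 5.68440.
⟨E⟩ = Σ Eᵢ gᵢe^(−Eᵢ/kT) / Z = (0·5.00000 + 3·0.684397) / 5.68440 = 0.3612 ε.

0.3612 ε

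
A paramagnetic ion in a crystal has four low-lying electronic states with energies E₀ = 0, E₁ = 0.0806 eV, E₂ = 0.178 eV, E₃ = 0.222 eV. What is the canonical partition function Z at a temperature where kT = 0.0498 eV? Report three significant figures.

Z = 1.24

Eᵢ/kT = 0, 1.6185, 3.5743, 4.4578.
Z = Σ e^(−Eᵢ/kT) = e^(−0) + e^(−1.6185) + e^(−3.5743) + e^(−4.4578) = 1.0000 + 0.19820 + 0.028035 + 0.011588 = 1.2378.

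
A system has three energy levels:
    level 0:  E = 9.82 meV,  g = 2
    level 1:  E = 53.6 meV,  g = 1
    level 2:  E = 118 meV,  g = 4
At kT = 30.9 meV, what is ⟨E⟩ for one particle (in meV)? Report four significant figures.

19.84 meV

Eᵢ/kT = 0.317799, 1.73463, 3.81877.
Z = Σ gᵢe^(−Eᵢ/kT) = 2·e^(−0.317799) + 1·e^(−1.73463) + 4·e^(−3.81877) = 1.45550 + 0.176465 + 0.0878192 = 1.71978.
⟨E⟩ = Σ Eᵢ gᵢe^(−Eᵢ/kT) / Z = (9.82·1.45550 + 53.6·0.176465 + 118·0.0878192) / 1.71978 = 19.84 meV.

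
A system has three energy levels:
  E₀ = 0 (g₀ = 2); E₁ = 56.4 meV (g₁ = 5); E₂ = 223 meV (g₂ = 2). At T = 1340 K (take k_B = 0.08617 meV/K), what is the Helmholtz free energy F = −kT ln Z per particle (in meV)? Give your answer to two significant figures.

k_BT = 0.08617 × 1340 K = 115.5 meV.
Eᵢ/kT = 0, 0.4883, 1.931.
Z = Σ gᵢe^(−Eᵢ/kT) = 2·e^(−0) + 5·e^(−0.4883) + 2·e^(−1.931) = 2.000 + 3.068 + 0.2900 = 5.358.
F = −kT ln Z = −115.5 × ln(5.358) = −115.5 × 1.679 = -190 meV.

-190 meV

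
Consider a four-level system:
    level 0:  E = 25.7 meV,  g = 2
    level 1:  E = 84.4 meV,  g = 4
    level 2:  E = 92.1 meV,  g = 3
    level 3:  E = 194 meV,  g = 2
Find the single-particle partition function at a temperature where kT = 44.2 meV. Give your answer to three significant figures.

Eᵢ/kT = 0.58145, 1.9095, 2.0837, 4.3891.
Z = Σ gᵢe^(−Eᵢ/kT) = 2·e^(−0.58145) + 4·e^(−1.9095) + 3·e^(−2.0837) + 2·e^(−4.3891) = 1.1182 + 0.59262 + 0.37341 + 0.024824 = 2.1091.

Z = 2.11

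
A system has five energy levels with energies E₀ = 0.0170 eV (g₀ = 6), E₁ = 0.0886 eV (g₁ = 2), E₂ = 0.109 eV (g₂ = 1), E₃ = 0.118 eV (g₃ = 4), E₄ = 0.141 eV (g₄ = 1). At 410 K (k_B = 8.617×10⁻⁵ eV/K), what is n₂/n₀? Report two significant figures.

k_BT = 8.617×10⁻⁵ × 410 K = 0.03533 eV.
n₂/n₀ = (g₂/g₀) exp[−(E₂−E₀)/kT] = (1/6) × exp(−(0.0920 eV)/(0.03533 eV)) = (1/6) × exp(-2.604) = 0.012.

0.012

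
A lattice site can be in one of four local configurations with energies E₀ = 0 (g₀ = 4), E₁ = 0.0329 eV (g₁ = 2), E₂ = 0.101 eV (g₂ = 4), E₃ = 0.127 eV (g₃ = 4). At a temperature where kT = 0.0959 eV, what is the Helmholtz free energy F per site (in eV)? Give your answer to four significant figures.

-0.1980 eV

Eᵢ/kT = 0, 0.343066, 1.05318, 1.32430.
Z = Σ gᵢe^(−Eᵢ/kT) = 4·e^(−0) + 2·e^(−0.343066) + 4·e^(−1.05318) + 4·e^(−1.32430) = 4.00000 + 1.41918 + 1.39531 + 1.06396 = 7.87845.
F = −kT ln Z = −0.0959 × ln(7.87845) = −0.0959 × 2.06413 = -0.1980 eV.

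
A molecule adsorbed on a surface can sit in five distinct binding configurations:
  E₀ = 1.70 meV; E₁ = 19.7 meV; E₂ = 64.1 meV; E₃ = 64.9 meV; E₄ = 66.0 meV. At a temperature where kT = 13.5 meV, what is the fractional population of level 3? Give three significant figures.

Eᵢ/kT = 0.12593, 1.4593, 4.7481, 4.8074, 4.8889.
Z = Σ e^(−Eᵢ/kT) = e^(−0.12593) + e^(−1.4593) + e^(−4.7481) + e^(−4.8074) + e^(−4.8889) = 0.88168 + 0.23240 + 0.0086681 + 0.0081691 + 0.0075297 = 1.1384.
P₃ = e^(−E₃/kT) / Z = 0.0081691/1.1384 = 0.00718.

0.00718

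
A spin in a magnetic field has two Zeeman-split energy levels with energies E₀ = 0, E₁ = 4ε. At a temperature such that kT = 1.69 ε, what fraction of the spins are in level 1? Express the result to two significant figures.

0.086

Eᵢ/kT = 0, 2.367.
Z = Σ e^(−Eᵢ/kT) = e^(−0) + e^(−2.367) = 1.000 + 0.09376 = 1.094.
P₁ = e^(−E₁/kT) / Z = 0.09376/1.094 = 0.086.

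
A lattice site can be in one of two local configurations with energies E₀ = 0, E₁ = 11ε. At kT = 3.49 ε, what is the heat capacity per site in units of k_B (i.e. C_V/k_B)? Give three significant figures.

0.391

Eᵢ/kT = 0, 3.1519.
Z = Σ e^(−Eᵢ/kT) = e^(−0) + e^(−3.1519) = 1.0000 + 0.042771 = 1.0428.
⟨E⟩ = 0.45117 ε, ⟨E²⟩ = 4.9629 ε².
C_V/k_B = (⟨E²⟩ − ⟨E⟩²)/(kT)² = (4.9629 − 0.20355)/12.180 = 0.391.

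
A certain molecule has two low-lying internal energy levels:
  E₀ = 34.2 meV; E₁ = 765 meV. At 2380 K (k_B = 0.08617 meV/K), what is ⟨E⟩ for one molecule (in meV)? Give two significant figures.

k_BT = 0.08617 × 2380 K = 205.1 meV.
Eᵢ/kT = 0.1667, 3.730.
Z = Σ e^(−Eᵢ/kT) = e^(−0.1667) + e^(−3.730) = 0.8465 + 0.02399 = 0.8705.
⟨E⟩ = Σ Eᵢ e^(−Eᵢ/kT) / Z = (34.2·0.8465 + 765·0.02399) / 0.8705 = 54 meV.

54 meV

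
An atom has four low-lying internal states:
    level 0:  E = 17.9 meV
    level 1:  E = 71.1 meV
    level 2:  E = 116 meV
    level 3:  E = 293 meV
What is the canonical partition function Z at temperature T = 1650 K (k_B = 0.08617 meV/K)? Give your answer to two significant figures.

k_BT = 0.08617 × 1650 K = 142.2 meV.
Eᵢ/kT = 0.1259, 0.5000, 0.8158, 2.060.
Z = Σ e^(−Eᵢ/kT) = e^(−0.1259) + e^(−0.5000) + e^(−0.8158) + e^(−2.060) = 0.8817 + 0.6065 + 0.4423 + 0.1275 = 2.058.

Z = 2.1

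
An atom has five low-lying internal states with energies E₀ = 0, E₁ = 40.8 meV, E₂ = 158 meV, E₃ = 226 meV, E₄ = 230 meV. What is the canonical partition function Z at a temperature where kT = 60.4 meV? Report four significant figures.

Eᵢ/kT = 0, 0.675497, 2.61589, 3.74172, 3.80795.
Z = Σ e^(−Eᵢ/kT) = e^(−0) + e^(−0.675497) + e^(−2.61589) + e^(−3.74172) + e^(−3.80795) = 1.00000 + 0.508903 + 0.0731027 + 0.0237133 + 0.0221936 = 1.62791.

Z = 1.628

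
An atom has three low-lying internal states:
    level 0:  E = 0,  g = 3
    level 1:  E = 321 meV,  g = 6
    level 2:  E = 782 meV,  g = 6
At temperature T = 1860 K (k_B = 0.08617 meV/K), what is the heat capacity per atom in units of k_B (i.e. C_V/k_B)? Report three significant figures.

k_BT = 0.08617 × 1860 K = 160.28 meV.
Eᵢ/kT = 0, 2.0027, 4.8790.
Z = Σ gᵢe^(−Eᵢ/kT) = 3·e^(−0) + 6·e^(−2.0027) + 6·e^(−4.8790) = 3.0000 + 0.80982 + 0.045628 = 3.8554.
⟨E⟩ = 76.680 meV, ⟨E²⟩ = 28881 meV².
C_V/k_B = (⟨E²⟩ − ⟨E⟩²)/(kT)² = (28881 − 5879.8)/25690 = 0.895.

0.895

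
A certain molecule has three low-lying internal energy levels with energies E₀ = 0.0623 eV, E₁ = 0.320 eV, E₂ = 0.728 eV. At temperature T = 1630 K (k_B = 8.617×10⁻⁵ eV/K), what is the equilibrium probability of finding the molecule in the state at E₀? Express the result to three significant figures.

0.856

k_BT = 8.617×10⁻⁵ × 1630 K = 0.14046 eV.
Eᵢ/kT = 0.44354, 2.2782, 5.1830.
Z = Σ e^(−Eᵢ/kT) = e^(−0.44354) + e^(−2.2782) + e^(−5.1830) = 0.64176 + 0.10247 + 0.0056111 = 0.74984.
P₀ = e^(−E₀/kT) / Z = 0.64176/0.74984 = 0.856.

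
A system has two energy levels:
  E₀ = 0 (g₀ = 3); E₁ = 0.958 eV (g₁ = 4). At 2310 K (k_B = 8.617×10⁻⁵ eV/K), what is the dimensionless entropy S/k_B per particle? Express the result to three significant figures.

1.16

k_BT = 8.617×10⁻⁵ × 2310 K = 0.19905 eV.
Eᵢ/kT = 0, 4.8129.
Z = Σ gᵢe^(−Eᵢ/kT) = 3·e^(−0) + 4·e^(−4.8129) = 3.0000 + 0.032497 = 3.0325.
⟨E⟩ = Σ EᵢPᵢ = 0.010266 eV.
S/k_B = ln Z + ⟨E⟩/kT = ln(3.0325) + 0.010266/0.19905 = 1.1094 + 0.051575 = 1.16.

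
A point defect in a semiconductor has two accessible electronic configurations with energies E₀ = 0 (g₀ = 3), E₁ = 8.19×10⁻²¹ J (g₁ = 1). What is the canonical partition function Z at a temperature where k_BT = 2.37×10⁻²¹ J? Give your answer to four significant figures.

Eᵢ/kT = 0, 3.45570.
Z = Σ gᵢe^(−Eᵢ/kT) = 3·e^(−0) + 1·e^(−3.45570) = 3.00000 + 0.0315652 = 3.03157.

Z = 3.032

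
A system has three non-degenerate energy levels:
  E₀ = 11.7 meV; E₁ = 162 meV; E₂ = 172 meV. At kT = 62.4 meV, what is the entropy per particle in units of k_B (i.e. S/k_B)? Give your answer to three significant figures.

0.508

Eᵢ/kT = 0.18750, 2.5962, 2.7564.
Z = Σ e^(−Eᵢ/kT) = e^(−0.18750) + e^(−2.5962) + e^(−2.7564) = 0.82903 + 0.074556 + 0.063520 = 0.96711.
⟨E⟩ = Σ EᵢPᵢ = 33.815 meV.
S/k_B = ln Z + ⟨E⟩/kT = ln(0.96711) + 33.815/62.4 = -0.033443 + 0.54191 = 0.508.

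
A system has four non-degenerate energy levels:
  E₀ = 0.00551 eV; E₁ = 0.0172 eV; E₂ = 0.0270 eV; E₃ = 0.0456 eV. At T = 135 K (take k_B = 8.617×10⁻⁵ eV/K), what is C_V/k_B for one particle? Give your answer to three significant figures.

0.582

k_BT = 8.617×10⁻⁵ × 135 K = 0.011633 eV.
Eᵢ/kT = 0.47365, 1.4786, 2.3210, 3.9199.
Z = Σ e^(−Eᵢ/kT) = e^(−0.47365) + e^(−1.4786) + e^(−2.3210) + e^(−3.9199) = 0.62273 + 0.22796 + 0.098175 + 0.019843 = 0.96871.
⟨E⟩ = 0.011260 eV, ⟨E²⟩ = 0.00020561 eV².
C_V/k_B = (⟨E²⟩ − ⟨E⟩²)/(kT)² = (0.00020561 − 0.00012679)/0.00013533 = 0.582.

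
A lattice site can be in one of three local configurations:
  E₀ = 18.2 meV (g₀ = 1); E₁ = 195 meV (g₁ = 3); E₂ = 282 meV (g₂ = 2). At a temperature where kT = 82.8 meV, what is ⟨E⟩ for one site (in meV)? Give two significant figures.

77 meV

Eᵢ/kT = 0.2198, 2.355, 3.406.
Z = Σ gᵢe^(−Eᵢ/kT) = 1·e^(−0.2198) + 3·e^(−2.355) + 2·e^(−3.406) = 0.8027 + 0.2847 + 0.06635 = 1.154.
⟨E⟩ = Σ Eᵢ gᵢe^(−Eᵢ/kT) / Z = (18.2·0.8027 + 195·0.2847 + 282·0.06635) / 1.154 = 77 meV.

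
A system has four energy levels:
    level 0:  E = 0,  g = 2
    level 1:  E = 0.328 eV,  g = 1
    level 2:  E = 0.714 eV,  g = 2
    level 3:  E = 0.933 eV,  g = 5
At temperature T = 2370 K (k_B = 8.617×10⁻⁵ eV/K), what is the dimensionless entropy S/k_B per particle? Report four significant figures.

k_BT = 8.617×10⁻⁵ × 2370 K = 0.204223 eV.
Eᵢ/kT = 0, 1.60609, 3.49618, 4.56854.
Z = Σ gᵢe^(−Eᵢ/kT) = 2·e^(−0) + 1·e^(−1.60609) + 2·e^(−3.49618) + 5·e^(−4.56854) = 2.00000 + 0.200671 + 0.0606259 + 0.0518655 = 2.31316.
⟨E⟩ = Σ EᵢPᵢ = 0.0680876 eV.
S/k_B = ln Z + ⟨E⟩/kT = ln(2.31316) + 0.0680876/0.204223 = 0.838615 + 0.333398 = 1.172.

1.172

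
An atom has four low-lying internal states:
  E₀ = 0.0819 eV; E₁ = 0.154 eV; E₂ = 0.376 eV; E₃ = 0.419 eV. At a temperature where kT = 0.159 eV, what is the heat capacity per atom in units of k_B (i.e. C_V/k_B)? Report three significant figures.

Eᵢ/kT = 0.51509, 0.96855, 2.3648, 2.6352.
Z = Σ e^(−Eᵢ/kT) = e^(−0.51509) + e^(−0.96855) + e^(−2.3648) + e^(−2.6352) = 0.59745 + 0.37963 + 0.093968 + 0.071705 = 1.1428.
⟨E⟩ = 0.15118 eV, ⟨E²⟩ = 0.034025 eV².
C_V/k_B = (⟨E²⟩ − ⟨E⟩²)/(kT)² = (0.034025 − 0.022855)/0.025281 = 0.442.

0.442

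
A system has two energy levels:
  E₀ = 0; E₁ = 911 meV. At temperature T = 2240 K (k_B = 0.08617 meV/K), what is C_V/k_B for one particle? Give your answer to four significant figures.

0.1952

k_BT = 0.08617 × 2240 K = 193.021 meV.
Eᵢ/kT = 0, 4.71969.
Z = Σ e^(−Eᵢ/kT) = e^(−0) + e^(−4.71969) = 1.00000 + 0.00891794 = 1.00892.
⟨E⟩ = 8.05242 meV, ⟨E²⟩ = 7335.75 meV².
C_V/k_B = (⟨E²⟩ − ⟨E⟩²)/(kT)² = (7335.75 − 64.8415)/37257.1 = 0.1952.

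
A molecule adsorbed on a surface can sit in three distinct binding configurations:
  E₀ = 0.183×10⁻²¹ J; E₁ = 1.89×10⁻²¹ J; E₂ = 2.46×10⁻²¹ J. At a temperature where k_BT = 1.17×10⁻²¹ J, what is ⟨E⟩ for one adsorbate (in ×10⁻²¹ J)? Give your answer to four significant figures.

0.7080 ×10⁻²¹ J

Eᵢ/kT = 0.156410, 1.61538, 2.10256.
Z = Σ e^(−Eᵢ/kT) = e^(−0.156410) + e^(−1.61538) + e^(−2.10256) = 0.855208 + 0.198815 + 0.122143 = 1.17617.
⟨E⟩ = Σ Eᵢ e^(−Eᵢ/kT) / Z = (0.183·0.855208 + 1.89·0.198815 + 2.46·0.122143) / 1.17617 = 0.7080 ×10⁻²¹ J.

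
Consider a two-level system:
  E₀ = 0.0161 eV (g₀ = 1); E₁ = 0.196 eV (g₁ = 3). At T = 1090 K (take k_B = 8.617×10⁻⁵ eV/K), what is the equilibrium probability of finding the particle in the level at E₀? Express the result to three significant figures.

k_BT = 8.617×10⁻⁵ × 1090 K = 0.093925 eV.
Eᵢ/kT = 0.17141, 2.0868.
Z = Σ gᵢe^(−Eᵢ/kT) = 1·e^(−0.17141) + 3·e^(−2.0868) = 0.84248 + 0.37225 = 1.2147.
P₀ = g₀ e^(−E₀/kT) / Z = 0.84248/1.2147 = 0.694.

0.694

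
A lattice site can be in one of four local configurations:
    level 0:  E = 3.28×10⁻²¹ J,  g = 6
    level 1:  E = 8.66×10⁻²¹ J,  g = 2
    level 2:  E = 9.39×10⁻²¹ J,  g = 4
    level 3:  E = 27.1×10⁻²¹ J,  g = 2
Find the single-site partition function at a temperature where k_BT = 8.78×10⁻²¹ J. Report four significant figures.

Z = 6.340

Eᵢ/kT = 0.373576, 0.986333, 1.06948, 3.08656.
Z = Σ gᵢe^(−Eᵢ/kT) = 6·e^(−0.373576) + 2·e^(−0.986333) + 4·e^(−1.06948) + 2·e^(−3.08656) = 4.12961 + 0.745884 + 1.37275 + 0.0913175 = 6.33956.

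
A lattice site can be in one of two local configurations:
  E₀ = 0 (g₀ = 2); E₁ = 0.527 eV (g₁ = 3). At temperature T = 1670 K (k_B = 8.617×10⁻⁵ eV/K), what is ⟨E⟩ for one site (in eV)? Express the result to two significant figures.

0.020 eV

k_BT = 8.617×10⁻⁵ × 1670 K = 0.1439 eV.
Eᵢ/kT = 0, 3.662.
Z = Σ gᵢe^(−Eᵢ/kT) = 2·e^(−0) + 3·e^(−3.662) = 2.000 + 0.07704 = 2.077.
⟨E⟩ = Σ Eᵢ gᵢe^(−Eᵢ/kT) / Z = (0·2.000 + 0.527·0.07704) / 2.077 = 0.020 eV.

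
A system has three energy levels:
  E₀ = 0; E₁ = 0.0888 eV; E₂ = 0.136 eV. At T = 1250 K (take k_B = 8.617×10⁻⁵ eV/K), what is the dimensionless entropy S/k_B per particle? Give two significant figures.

0.96

k_BT = 8.617×10⁻⁵ × 1250 K = 0.1077 eV.
Eᵢ/kT = 0, 0.8245, 1.263.
Z = Σ e^(−Eᵢ/kT) = e^(−0) + e^(−0.8245) + e^(−1.263) = 1.000 + 0.4385 + 0.2828 = 1.721.
⟨E⟩ = Σ EᵢPᵢ = 0.04497 eV.
S/k_B = ln Z + ⟨E⟩/kT = ln(1.721) + 0.04497/0.1077 = 0.5429 + 0.4175 = 0.96.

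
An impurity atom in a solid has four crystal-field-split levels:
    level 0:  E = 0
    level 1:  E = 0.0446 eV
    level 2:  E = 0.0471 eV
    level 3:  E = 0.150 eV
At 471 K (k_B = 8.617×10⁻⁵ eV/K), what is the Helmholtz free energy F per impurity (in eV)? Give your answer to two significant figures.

-0.021 eV

k_BT = 8.617×10⁻⁵ × 471 K = 0.04059 eV.
Eᵢ/kT = 0, 1.099, 1.160, 3.695.
Z = Σ e^(−Eᵢ/kT) = e^(−0) + e^(−1.099) + e^(−1.160) + e^(−3.695) = 1.000 + 0.3332 + 0.3135 + 0.02485 = 1.672.
F = −kT ln Z = −0.04059 × ln(1.672) = −0.04059 × 0.5140 = -0.021 eV.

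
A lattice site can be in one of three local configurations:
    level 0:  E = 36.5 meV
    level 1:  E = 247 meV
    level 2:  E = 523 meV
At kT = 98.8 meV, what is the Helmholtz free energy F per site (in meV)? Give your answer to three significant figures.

24.8 meV

Eᵢ/kT = 0.36943, 2.5000, 5.2935.
Z = Σ e^(−Eᵢ/kT) = e^(−0.36943) + e^(−2.5000) + e^(−5.2935) = 0.69113 + 0.082085 + 0.0050241 = 0.77824.
F = −kT ln Z = −98.8 × ln(0.77824) = −98.8 × -0.25072 = 24.8 meV.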